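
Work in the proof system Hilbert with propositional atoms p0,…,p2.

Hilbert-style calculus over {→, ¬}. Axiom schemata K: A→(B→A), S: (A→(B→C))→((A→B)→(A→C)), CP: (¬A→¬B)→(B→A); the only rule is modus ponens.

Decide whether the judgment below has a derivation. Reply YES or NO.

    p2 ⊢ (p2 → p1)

Truth-table refutation:
  v=000: Γ:[p2=F] Δ:[(p2 → p1)=T] refutes=False
  v=001: Γ:[p2=T] Δ:[(p2 → p1)=F] refutes=True  ← countermodel

Result: NO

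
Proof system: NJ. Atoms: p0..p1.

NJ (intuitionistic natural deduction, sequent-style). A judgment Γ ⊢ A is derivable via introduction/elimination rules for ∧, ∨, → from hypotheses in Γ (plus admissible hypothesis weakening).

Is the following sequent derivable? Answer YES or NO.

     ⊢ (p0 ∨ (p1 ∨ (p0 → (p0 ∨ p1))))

Derivation (root first):
[∨I₂]  ⊢ (p0 ∨ (p1 ∨ (p0 → (p0 ∨ p1))))
  [∨I₂]  ⊢ (p1 ∨ (p0 → (p0 ∨ p1)))
    [→I]  ⊢ (p0 → (p0 ∨ p1))
      [∨I₁] p0 ⊢ (p0 ∨ p1)
        [Ax] p0 ⊢ p0

Result: YES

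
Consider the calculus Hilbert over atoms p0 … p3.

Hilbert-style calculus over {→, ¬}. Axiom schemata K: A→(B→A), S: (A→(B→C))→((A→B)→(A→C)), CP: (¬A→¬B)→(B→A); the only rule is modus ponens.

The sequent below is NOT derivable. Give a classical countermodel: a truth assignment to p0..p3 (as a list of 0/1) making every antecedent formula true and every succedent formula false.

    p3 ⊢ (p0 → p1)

Search for a countermodel by truth-table:
  v=0000: Γ:[p3=F] Δ:[(p0 → p1)=T] refutes=False
  v=0001: Γ:[p3=T] Δ:[(p0 → p1)=T] refutes=False
  v=0010: Γ:[p3=F] Δ:[(p0 → p1)=T] refutes=False
  v=0011: Γ:[p3=T] Δ:[(p0 → p1)=T] refutes=False
  v=0100: Γ:[p3=F] Δ:[(p0 → p1)=T] refutes=False
  v=0101: Γ:[p3=T] Δ:[(p0 → p1)=T] refutes=False
  v=0110: Γ:[p3=F] Δ:[(p0 → p1)=T] refutes=False
  v=0111: Γ:[p3=T] Δ:[(p0 → p1)=T] refutes=False
  v=1000: Γ:[p3=F] Δ:[(p0 → p1)=F] refutes=False
  v=1001: Γ:[p3=T] Δ:[(p0 → p1)=F] refutes=True  ← countermodel

Result: [1, 0, 0, 1]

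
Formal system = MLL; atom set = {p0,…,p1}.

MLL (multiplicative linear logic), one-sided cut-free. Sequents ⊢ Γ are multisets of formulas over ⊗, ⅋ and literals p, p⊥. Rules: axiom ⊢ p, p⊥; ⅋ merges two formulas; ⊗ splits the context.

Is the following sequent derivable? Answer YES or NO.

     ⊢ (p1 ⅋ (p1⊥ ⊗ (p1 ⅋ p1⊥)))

Derivation trace:
[⅋]  ⊢ (p1 ⅋ (p1⊥ ⊗ (p1 ⅋ p1⊥)))
  [⊗]  ⊢ p1, (p1⊥ ⊗ (p1 ⅋ p1⊥))
    [Ax]  ⊢ p1, p1⊥
    [⅋]  ⊢ (p1 ⅋ p1⊥)
      [Ax]  ⊢ p1, p1⊥

Result: YES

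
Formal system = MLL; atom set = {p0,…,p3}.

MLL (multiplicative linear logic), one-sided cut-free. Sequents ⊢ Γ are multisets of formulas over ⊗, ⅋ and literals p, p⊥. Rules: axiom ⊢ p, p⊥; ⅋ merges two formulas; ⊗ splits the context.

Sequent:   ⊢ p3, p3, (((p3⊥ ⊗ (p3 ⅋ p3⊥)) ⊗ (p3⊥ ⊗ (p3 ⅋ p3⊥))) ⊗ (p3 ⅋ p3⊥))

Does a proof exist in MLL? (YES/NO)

Derivation (root first):
[⊗]  ⊢ p3, p3, (((p3⊥ ⊗ (p3 ⅋ p3⊥)) ⊗ (p3⊥ ⊗ (p3 ⅋ p3⊥))) ⊗ (p3 ⅋ p3⊥))
  [⊗]  ⊢ p3, p3, ((p3⊥ ⊗ (p3 ⅋ p3⊥)) ⊗ (p3⊥ ⊗ (p3 ⅋ p3⊥)))
    [⊗]  ⊢ p3, (p3⊥ ⊗ (p3 ⅋ p3⊥))
      [Ax]  ⊢ p3, p3⊥
      [⅋]  ⊢ (p3 ⅋ p3⊥)
        [Ax]  ⊢ p3, p3⊥
    [⊗]  ⊢ p3, (p3⊥ ⊗ (p3 ⅋ p3⊥))
      [Ax]  ⊢ p3, p3⊥
      [⅋]  ⊢ (p3 ⅋ p3⊥)
        [Ax]  ⊢ p3, p3⊥
  [⅋]  ⊢ (p3 ⅋ p3⊥)
    [Ax]  ⊢ p3, p3⊥

Result: YES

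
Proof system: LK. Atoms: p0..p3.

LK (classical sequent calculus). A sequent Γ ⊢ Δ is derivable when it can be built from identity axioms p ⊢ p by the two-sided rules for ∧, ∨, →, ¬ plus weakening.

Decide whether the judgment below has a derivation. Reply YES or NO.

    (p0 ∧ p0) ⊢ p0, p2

Derivation (root first):
[∧L] (p0 ∧ p0) ⊢ p0, p2
  [WR] p0, p0 ⊢ p0, p2
    [WL] p0, p0 ⊢ p0
      [Ax] p0 ⊢ p0

Result: YES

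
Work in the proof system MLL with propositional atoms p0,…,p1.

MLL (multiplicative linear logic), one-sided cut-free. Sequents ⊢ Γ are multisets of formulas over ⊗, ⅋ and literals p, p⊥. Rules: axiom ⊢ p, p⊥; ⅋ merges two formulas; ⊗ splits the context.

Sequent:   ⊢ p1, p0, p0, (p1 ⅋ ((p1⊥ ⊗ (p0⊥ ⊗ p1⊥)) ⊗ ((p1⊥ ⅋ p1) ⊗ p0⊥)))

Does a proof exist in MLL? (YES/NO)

Proof tree:
[⅋]  ⊢ p1, p0, p0, (p1 ⅋ ((p1⊥ ⊗ (p0⊥ ⊗ p1⊥)) ⊗ ((p1⊥ ⅋ p1) ⊗ p0⊥)))
  [⊗]  ⊢ p1, p0, p1, p0, ((p1⊥ ⊗ (p0⊥ ⊗ p1⊥)) ⊗ ((p1⊥ ⅋ p1) ⊗ p0⊥))
    [⊗]  ⊢ p1, p0, p1, (p1⊥ ⊗ (p0⊥ ⊗ p1⊥))
      [Ax]  ⊢ p1, p1⊥
      [⊗]  ⊢ p0, p1, (p0⊥ ⊗ p1⊥)
        [Ax]  ⊢ p0, p0⊥
        [Ax]  ⊢ p1, p1⊥
    [⊗]  ⊢ p0, ((p1⊥ ⅋ p1) ⊗ p0⊥)
      [⅋]  ⊢ (p1⊥ ⅋ p1)
        [Ax]  ⊢ p1, p1⊥
      [Ax]  ⊢ p0, p0⊥

Result: YES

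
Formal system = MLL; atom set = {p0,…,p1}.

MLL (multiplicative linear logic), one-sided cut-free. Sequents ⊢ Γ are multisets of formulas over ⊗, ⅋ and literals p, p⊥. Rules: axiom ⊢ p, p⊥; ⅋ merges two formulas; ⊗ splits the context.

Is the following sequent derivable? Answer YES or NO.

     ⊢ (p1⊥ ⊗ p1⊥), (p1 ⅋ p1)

Proof tree:
[⅋]  ⊢ (p1⊥ ⊗ p1⊥), (p1 ⅋ p1)
  [⊗]  ⊢ p1, p1, (p1⊥ ⊗ p1⊥)
    [Ax]  ⊢ p1, p1⊥
    [Ax]  ⊢ p1, p1⊥

Result: YES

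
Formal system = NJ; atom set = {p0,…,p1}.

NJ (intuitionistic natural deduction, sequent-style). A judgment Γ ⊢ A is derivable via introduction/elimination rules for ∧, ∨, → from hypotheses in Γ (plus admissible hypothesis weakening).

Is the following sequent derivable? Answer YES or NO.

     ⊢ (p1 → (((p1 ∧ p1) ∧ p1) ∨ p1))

Proof tree:
[→I]  ⊢ (p1 → (((p1 ∧ p1) ∧ p1) ∨ p1))
  [∨I₁] p1 ⊢ (((p1 ∧ p1) ∧ p1) ∨ p1)
    [∧I] p1 ⊢ ((p1 ∧ p1) ∧ p1)
      [∧I] p1 ⊢ (p1 ∧ p1)
        [Ax] p1 ⊢ p1
        [Ax] p1 ⊢ p1
      [Ax] p1 ⊢ p1

Result: YES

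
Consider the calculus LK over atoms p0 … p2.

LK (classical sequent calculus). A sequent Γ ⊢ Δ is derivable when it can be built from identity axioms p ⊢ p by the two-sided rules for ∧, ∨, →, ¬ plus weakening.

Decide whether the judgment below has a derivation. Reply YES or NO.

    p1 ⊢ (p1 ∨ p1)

Derivation (root first):
[∨R] p1 ⊢ (p1 ∨ p1)
  [WR] p1 ⊢ p1, p1
    [Ax] p1 ⊢ p1

Result: YES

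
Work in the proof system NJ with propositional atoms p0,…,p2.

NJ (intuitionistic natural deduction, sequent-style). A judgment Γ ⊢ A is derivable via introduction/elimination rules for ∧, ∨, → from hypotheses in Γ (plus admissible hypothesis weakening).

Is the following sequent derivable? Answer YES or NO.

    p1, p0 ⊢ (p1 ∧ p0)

Proof tree:
[∧I] p1, p0 ⊢ (p1 ∧ p0)
  [Ax] p1 ⊢ p1
  [Wk] p0, p0 ⊢ p0
    [Ax] p0 ⊢ p0

Result: YES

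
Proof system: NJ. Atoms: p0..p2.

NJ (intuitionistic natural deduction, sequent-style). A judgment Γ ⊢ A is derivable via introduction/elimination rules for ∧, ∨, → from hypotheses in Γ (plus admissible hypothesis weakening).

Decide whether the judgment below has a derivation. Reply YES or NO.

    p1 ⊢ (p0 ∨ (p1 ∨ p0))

Proof tree:
[∨I₂] p1 ⊢ (p0 ∨ (p1 ∨ p0))
  [∨I₁] p1 ⊢ (p1 ∨ p0)
    [Ax] p1 ⊢ p1

Result: YES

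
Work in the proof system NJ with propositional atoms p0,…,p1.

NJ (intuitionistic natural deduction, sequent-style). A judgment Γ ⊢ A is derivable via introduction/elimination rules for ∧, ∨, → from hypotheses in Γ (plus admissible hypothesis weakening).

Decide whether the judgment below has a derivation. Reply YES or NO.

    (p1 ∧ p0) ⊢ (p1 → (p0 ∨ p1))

Proof tree:
[Wk] (p1 ∧ p0) ⊢ (p1 → (p0 ∨ p1))
  [→I]  ⊢ (p1 → (p0 ∨ p1))
    [∨I₂] p1 ⊢ (p0 ∨ p1)
      [Ax] p1 ⊢ p1

Result: YES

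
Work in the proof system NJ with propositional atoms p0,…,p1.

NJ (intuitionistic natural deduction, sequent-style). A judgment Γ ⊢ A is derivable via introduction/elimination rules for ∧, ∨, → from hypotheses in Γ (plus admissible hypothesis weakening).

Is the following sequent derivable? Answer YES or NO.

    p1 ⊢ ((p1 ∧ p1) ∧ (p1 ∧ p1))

Proof tree:
[∧I] p1 ⊢ ((p1 ∧ p1) ∧ (p1 ∧ p1))
  [∧I] p1 ⊢ (p1 ∧ p1)
    [Ax] p1 ⊢ p1
    [Ax] p1 ⊢ p1
  [∧I] p1 ⊢ (p1 ∧ p1)
    [Ax] p1 ⊢ p1
    [Ax] p1 ⊢ p1

Result: YES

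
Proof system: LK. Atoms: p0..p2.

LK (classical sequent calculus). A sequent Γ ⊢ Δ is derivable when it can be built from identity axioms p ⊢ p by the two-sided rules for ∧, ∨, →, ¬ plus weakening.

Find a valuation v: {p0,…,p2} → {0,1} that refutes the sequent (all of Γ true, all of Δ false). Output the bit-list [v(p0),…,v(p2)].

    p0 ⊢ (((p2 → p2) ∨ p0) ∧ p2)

Truth-table refutation:
  v=000: Γ:[p0=F] Δ:[(((p2 → p2) ∨ p0) ∧ p2)=F] refutes=False
  v=001: Γ:[p0=F] Δ:[(((p2 → p2) ∨ p0) ∧ p2)=T] refutes=False
  v=010: Γ:[p0=F] Δ:[(((p2 → p2) ∨ p0) ∧ p2)=F] refutes=False
  v=011: Γ:[p0=F] Δ:[(((p2 → p2) ∨ p0) ∧ p2)=T] refutes=False
  v=100: Γ:[p0=T] Δ:[(((p2 → p2) ∨ p0) ∧ p2)=F] refutes=True  ← countermodel

Result: [1, 0, 0]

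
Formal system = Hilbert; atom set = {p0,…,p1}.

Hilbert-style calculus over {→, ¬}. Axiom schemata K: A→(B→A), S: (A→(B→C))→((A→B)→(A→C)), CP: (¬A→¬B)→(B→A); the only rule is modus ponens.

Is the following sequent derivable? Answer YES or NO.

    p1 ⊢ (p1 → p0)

Truth-table refutation:
  v=00: Γ:[p1=F] Δ:[(p1 → p0)=T] refutes=False
  v=01: Γ:[p1=T] Δ:[(p1 → p0)=F] refutes=True  ← countermodel

Result: NO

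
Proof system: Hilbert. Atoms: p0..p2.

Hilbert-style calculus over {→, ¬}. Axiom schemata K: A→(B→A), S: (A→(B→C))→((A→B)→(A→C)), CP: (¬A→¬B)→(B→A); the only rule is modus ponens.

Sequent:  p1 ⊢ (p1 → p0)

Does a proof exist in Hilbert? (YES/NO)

Truth-table refutation:
  v=000: Γ:[p1=F] Δ:[(p1 → p0)=T] refutes=False
  v=001: Γ:[p1=F] Δ:[(p1 → p0)=T] refutes=False
  v=010: Γ:[p1=T] Δ:[(p1 → p0)=F] refutes=True  ← countermodel

Result: NO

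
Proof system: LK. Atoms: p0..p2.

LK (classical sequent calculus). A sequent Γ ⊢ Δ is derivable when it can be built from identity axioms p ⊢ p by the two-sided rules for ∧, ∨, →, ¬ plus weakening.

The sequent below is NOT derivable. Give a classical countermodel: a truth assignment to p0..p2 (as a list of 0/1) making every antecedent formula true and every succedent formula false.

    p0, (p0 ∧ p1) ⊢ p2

Truth-table refutation:
  v=000: Γ:[p0=F, (p0 ∧ p1)=F] Δ:[p2=F] refutes=False
  v=001: Γ:[p0=F, (p0 ∧ p1)=F] Δ:[p2=T] refutes=False
  v=010: Γ:[p0=F, (p0 ∧ p1)=F] Δ:[p2=F] refutes=False
  v=011: Γ:[p0=F, (p0 ∧ p1)=F] Δ:[p2=T] refutes=False
  v=100: Γ:[p0=T, (p0 ∧ p1)=F] Δ:[p2=F] refutes=False
  v=101: Γ:[p0=T, (p0 ∧ p1)=F] Δ:[p2=T] refutes=False
  v=110: Γ:[p0=T, (p0 ∧ p1)=T] Δ:[p2=F] refutes=True  ← countermodel

Result: [1, 1, 0]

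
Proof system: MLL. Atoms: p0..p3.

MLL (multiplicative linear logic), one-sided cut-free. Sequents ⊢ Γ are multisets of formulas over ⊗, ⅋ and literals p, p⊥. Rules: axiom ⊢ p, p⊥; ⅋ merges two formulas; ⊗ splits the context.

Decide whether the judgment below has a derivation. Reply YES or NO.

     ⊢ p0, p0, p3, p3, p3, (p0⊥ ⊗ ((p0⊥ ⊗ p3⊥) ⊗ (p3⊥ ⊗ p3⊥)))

Derivation (root first):
[⊗]  ⊢ p0, p0, p3, p3, p3, (p0⊥ ⊗ ((p0⊥ ⊗ p3⊥) ⊗ (p3⊥ ⊗ p3⊥)))
  [Ax]  ⊢ p0, p0⊥
  [⊗]  ⊢ p0, p3, p3, p3, ((p0⊥ ⊗ p3⊥) ⊗ (p3⊥ ⊗ p3⊥))
    [⊗]  ⊢ p0, p3, (p0⊥ ⊗ p3⊥)
      [Ax]  ⊢ p0, p0⊥
      [Ax]  ⊢ p3, p3⊥
    [⊗]  ⊢ p3, p3, (p3⊥ ⊗ p3⊥)
      [Ax]  ⊢ p3, p3⊥
      [Ax]  ⊢ p3, p3⊥

Result: YES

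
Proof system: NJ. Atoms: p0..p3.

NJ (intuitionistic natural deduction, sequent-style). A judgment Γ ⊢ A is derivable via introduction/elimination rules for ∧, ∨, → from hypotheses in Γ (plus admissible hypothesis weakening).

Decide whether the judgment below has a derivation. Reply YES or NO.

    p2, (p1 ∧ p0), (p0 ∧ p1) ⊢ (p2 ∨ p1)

Derivation trace:
[Wk] p2, (p1 ∧ p0), (p0 ∧ p1) ⊢ (p2 ∨ p1)
  [∨I₁] p2, (p1 ∧ p0) ⊢ (p2 ∨ p1)
    [Wk] p2, (p1 ∧ p0) ⊢ p2
      [Ax] p2 ⊢ p2

Result: YES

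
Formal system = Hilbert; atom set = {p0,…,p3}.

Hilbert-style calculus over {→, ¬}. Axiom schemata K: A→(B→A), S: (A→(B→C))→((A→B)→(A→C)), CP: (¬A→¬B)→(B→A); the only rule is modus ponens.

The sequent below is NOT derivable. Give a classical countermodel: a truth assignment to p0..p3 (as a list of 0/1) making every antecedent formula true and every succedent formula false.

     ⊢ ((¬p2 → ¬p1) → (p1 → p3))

Truth-table refutation:
  v=0000: Γ:[] Δ:[((¬p2 → ¬p1) → (p1 → p3))=T] refutes=False
  v=0001: Γ:[] Δ:[((¬p2 → ¬p1) → (p1 → p3))=T] refutes=False
  v=0010: Γ:[] Δ:[((¬p2 → ¬p1) → (p1 → p3))=T] refutes=False
  v=0011: Γ:[] Δ:[((¬p2 → ¬p1) → (p1 → p3))=T] refutes=False
  v=0100: Γ:[] Δ:[((¬p2 → ¬p1) → (p1 → p3))=T] refutes=False
  v=0101: Γ:[] Δ:[((¬p2 → ¬p1) → (p1 → p3))=T] refutes=False
  v=0110: Γ:[] Δ:[((¬p2 → ¬p1) → (p1 → p3))=F] refutes=True  ← countermodel

Result: [0, 1, 1, 0]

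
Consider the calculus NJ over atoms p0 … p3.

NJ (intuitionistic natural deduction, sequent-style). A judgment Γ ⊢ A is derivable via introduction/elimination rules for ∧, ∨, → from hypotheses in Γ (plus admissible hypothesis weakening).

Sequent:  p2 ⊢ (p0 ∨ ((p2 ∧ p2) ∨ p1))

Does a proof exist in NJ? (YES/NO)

Proof tree:
[∨I₂] p2 ⊢ (p0 ∨ ((p2 ∧ p2) ∨ p1))
  [∨I₁] p2 ⊢ ((p2 ∧ p2) ∨ p1)
    [∧I] p2 ⊢ (p2 ∧ p2)
      [Ax] p2 ⊢ p2
      [Ax] p2 ⊢ p2

Result: YES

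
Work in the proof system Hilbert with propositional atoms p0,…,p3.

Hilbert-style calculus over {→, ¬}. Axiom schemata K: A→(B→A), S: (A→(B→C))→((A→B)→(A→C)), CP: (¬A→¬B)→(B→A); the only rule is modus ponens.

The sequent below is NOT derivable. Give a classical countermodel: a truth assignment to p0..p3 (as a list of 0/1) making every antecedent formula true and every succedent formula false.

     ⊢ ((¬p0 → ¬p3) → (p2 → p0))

Enumerate valuations to refute Γ ⊢ Δ:
  v=0000: Γ:[] Δ:[((¬p0 → ¬p3) → (p2 → p0))=T] refutes=False
  v=0001: Γ:[] Δ:[((¬p0 → ¬p3) → (p2 → p0))=T] refutes=False
  v=0010: Γ:[] Δ:[((¬p0 → ¬p3) → (p2 → p0))=F] refutes=True  ← countermodel

Result: [0, 0, 1, 0]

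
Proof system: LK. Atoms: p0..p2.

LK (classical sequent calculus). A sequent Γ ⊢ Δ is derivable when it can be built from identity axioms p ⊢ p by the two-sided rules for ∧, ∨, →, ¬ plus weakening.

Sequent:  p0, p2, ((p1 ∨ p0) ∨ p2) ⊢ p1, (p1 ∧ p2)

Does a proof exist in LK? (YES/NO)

Enumerate valuations to refute Γ ⊢ Δ:
  v=000: Γ:[p0=F, p2=F, ((p1 ∨ p0) ∨ p2)=F] Δ:[p1=F, (p1 ∧ p2)=F] refutes=False
  v=001: Γ:[p0=F, p2=T, ((p1 ∨ p0) ∨ p2)=T] Δ:[p1=F, (p1 ∧ p2)=F] refutes=False
  v=010: Γ:[p0=F, p2=F, ((p1 ∨ p0) ∨ p2)=T] Δ:[p1=T, (p1 ∧ p2)=F] refutes=False
  v=011: Γ:[p0=F, p2=T, ((p1 ∨ p0) ∨ p2)=T] Δ:[p1=T, (p1 ∧ p2)=T] refutes=False
  v=100: Γ:[p0=T, p2=F, ((p1 ∨ p0) ∨ p2)=T] Δ:[p1=F, (p1 ∧ p2)=F] refutes=False
  v=101: Γ:[p0=T, p2=T, ((p1 ∨ p0) ∨ p2)=T] Δ:[p1=F, (p1 ∧ p2)=F] refutes=True  ← countermodel

Result: NO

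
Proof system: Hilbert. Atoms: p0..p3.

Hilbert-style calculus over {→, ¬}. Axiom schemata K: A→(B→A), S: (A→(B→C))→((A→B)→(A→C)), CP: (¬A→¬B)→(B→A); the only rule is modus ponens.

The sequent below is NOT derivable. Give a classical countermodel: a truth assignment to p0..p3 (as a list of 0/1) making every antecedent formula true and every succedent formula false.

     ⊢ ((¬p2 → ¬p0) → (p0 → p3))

Truth-table refutation:
  v=0000: Γ:[] Δ:[((¬p2 → ¬p0) → (p0 → p3))=T] refutes=False
  v=0001: Γ:[] Δ:[((¬p2 → ¬p0) → (p0 → p3))=T] refutes=False
  v=0010: Γ:[] Δ:[((¬p2 → ¬p0) → (p0 → p3))=T] refutes=False
  v=0011: Γ:[] Δ:[((¬p2 → ¬p0) → (p0 → p3))=T] refutes=False
  v=0100: Γ:[] Δ:[((¬p2 → ¬p0) → (p0 → p3))=T] refutes=False
  v=0101: Γ:[] Δ:[((¬p2 → ¬p0) → (p0 → p3))=T] refutes=False
  v=0110: Γ:[] Δ:[((¬p2 → ¬p0) → (p0 → p3))=T] refutes=False
  v=0111: Γ:[] Δ:[((¬p2 → ¬p0) → (p0 → p3))=T] refutes=False
  v=1000: Γ:[] Δ:[((¬p2 → ¬p0) → (p0 → p3))=T] refutes=False
  v=1001: Γ:[] Δ:[((¬p2 → ¬p0) → (p0 → p3))=T] refutes=False
  v=1010: Γ:[] Δ:[((¬p2 → ¬p0) → (p0 → p3))=F] refutes=True  ← countermodel

Result: [1, 0, 1, 0]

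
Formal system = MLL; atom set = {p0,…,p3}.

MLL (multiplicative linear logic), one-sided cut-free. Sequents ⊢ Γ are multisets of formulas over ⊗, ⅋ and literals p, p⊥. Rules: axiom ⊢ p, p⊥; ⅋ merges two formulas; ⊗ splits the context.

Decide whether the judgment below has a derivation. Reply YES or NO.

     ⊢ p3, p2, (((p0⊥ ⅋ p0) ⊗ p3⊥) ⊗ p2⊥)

Proof tree:
[⊗]  ⊢ p3, p2, (((p0⊥ ⅋ p0) ⊗ p3⊥) ⊗ p2⊥)
  [⊗]  ⊢ p3, ((p0⊥ ⅋ p0) ⊗ p3⊥)
    [⅋]  ⊢ (p0⊥ ⅋ p0)
      [Ax]  ⊢ p0, p0⊥
    [Ax]  ⊢ p3, p3⊥
  [Ax]  ⊢ p2, p2⊥

Result: YES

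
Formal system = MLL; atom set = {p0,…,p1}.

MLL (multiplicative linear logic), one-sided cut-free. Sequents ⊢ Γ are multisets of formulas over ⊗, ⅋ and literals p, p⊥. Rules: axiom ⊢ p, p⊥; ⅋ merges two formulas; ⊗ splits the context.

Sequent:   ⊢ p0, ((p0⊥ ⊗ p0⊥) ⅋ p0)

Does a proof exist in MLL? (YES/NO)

Derivation trace:
[⅋]  ⊢ p0, ((p0⊥ ⊗ p0⊥) ⅋ p0)
  [⊗]  ⊢ p0, p0, (p0⊥ ⊗ p0⊥)
    [Ax]  ⊢ p0, p0⊥
    [Ax]  ⊢ p0, p0⊥

Result: YES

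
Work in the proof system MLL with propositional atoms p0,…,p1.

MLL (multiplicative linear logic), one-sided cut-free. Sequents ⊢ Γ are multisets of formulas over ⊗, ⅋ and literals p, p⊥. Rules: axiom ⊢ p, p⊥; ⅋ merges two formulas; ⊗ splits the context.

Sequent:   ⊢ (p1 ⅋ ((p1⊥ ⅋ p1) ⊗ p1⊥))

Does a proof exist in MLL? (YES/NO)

Derivation (root first):
[⅋]  ⊢ (p1 ⅋ ((p1⊥ ⅋ p1) ⊗ p1⊥))
  [⊗]  ⊢ p1, ((p1⊥ ⅋ p1) ⊗ p1⊥)
    [⅋]  ⊢ (p1⊥ ⅋ p1)
      [Ax]  ⊢ p1, p1⊥
    [Ax]  ⊢ p1, p1⊥

Result: YES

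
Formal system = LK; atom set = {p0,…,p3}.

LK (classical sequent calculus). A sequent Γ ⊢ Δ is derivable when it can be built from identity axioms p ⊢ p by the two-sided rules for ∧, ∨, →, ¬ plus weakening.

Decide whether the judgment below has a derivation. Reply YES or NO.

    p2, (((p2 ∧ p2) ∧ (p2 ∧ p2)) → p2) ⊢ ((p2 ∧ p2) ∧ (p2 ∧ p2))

Derivation (root first):
[→L] p2, (((p2 ∧ p2) ∧ (p2 ∧ p2)) → p2) ⊢ ((p2 ∧ p2) ∧ (p2 ∧ p2))
  [∧R] p2 ⊢ ((p2 ∧ p2) ∧ (p2 ∧ p2))
    [∧R] p2 ⊢ (p2 ∧ p2)
      [Ax] p2 ⊢ p2
      [Ax] p2 ⊢ p2
    [∧R] p2 ⊢ (p2 ∧ p2)
      [Ax] p2 ⊢ p2
      [Ax] p2 ⊢ p2
  [∧R] p2 ⊢ ((p2 ∧ p2) ∧ (p2 ∧ p2))
    [∧R] p2 ⊢ (p2 ∧ p2)
      [Ax] p2 ⊢ p2
      [Ax] p2 ⊢ p2
    [∧R] p2 ⊢ (p2 ∧ p2)
      [Ax] p2 ⊢ p2
      [Ax] p2 ⊢ p2

Result: YES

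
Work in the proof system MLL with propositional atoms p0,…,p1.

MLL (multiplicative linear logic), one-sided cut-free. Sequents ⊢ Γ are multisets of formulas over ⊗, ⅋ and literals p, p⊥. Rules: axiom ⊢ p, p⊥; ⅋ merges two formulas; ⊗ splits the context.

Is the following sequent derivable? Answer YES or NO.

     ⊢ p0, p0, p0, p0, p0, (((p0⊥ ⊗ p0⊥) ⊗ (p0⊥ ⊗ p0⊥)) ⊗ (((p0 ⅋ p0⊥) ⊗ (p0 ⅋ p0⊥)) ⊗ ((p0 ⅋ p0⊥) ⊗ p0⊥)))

Proof tree:
[⊗]  ⊢ p0, p0, p0, p0, p0, (((p0⊥ ⊗ p0⊥) ⊗ (p0⊥ ⊗ p0⊥)) ⊗ (((p0 ⅋ p0⊥) ⊗ (p0 ⅋ p0⊥)) ⊗ ((p0 ⅋ p0⊥) ⊗ p0⊥)))
  [⊗]  ⊢ p0, p0, p0, p0, ((p0⊥ ⊗ p0⊥) ⊗ (p0⊥ ⊗ p0⊥))
    [⊗]  ⊢ p0, p0, (p0⊥ ⊗ p0⊥)
      [Ax]  ⊢ p0, p0⊥
      [Ax]  ⊢ p0, p0⊥
    [⊗]  ⊢ p0, p0, (p0⊥ ⊗ p0⊥)
      [Ax]  ⊢ p0, p0⊥
      [Ax]  ⊢ p0, p0⊥
  [⊗]  ⊢ p0, (((p0 ⅋ p0⊥) ⊗ (p0 ⅋ p0⊥)) ⊗ ((p0 ⅋ p0⊥) ⊗ p0⊥))
    [⊗]  ⊢ ((p0 ⅋ p0⊥) ⊗ (p0 ⅋ p0⊥))
      [⅋]  ⊢ (p0 ⅋ p0⊥)
        [Ax]  ⊢ p0, p0⊥
      [⅋]  ⊢ (p0 ⅋ p0⊥)
        [Ax]  ⊢ p0, p0⊥
    [⊗]  ⊢ p0, ((p0 ⅋ p0⊥) ⊗ p0⊥)
      [⅋]  ⊢ (p0 ⅋ p0⊥)
        [Ax]  ⊢ p0, p0⊥
      [Ax]  ⊢ p0, p0⊥

Result: YES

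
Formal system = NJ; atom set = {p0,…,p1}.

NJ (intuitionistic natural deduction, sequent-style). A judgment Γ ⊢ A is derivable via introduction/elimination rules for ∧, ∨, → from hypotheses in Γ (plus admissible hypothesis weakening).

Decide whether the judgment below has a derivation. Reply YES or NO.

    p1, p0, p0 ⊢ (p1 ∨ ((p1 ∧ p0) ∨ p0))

Derivation (root first):
[Wk] p1, p0, p0 ⊢ (p1 ∨ ((p1 ∧ p0) ∨ p0))
  [∨I₂] p1, p0 ⊢ (p1 ∨ ((p1 ∧ p0) ∨ p0))
    [∨I₁] p1, p0 ⊢ ((p1 ∧ p0) ∨ p0)
      [∧I] p1, p0 ⊢ (p1 ∧ p0)
        [Ax] p1 ⊢ p1
        [Ax] p0 ⊢ p0

Result: YES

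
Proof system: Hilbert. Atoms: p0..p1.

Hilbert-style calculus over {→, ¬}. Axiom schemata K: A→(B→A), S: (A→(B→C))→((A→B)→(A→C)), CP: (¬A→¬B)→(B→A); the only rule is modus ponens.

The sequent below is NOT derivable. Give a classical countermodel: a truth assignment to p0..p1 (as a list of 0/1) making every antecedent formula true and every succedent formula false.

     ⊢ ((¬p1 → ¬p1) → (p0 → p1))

Search for a countermodel by truth-table:
  v=00: Γ:[] Δ:[((¬p1 → ¬p1) → (p0 → p1))=T] refutes=False
  v=01: Γ:[] Δ:[((¬p1 → ¬p1) → (p0 → p1))=T] refutes=False
  v=10: Γ:[] Δ:[((¬p1 → ¬p1) → (p0 → p1))=F] refutes=True  ← countermodel

Result: [1, 0]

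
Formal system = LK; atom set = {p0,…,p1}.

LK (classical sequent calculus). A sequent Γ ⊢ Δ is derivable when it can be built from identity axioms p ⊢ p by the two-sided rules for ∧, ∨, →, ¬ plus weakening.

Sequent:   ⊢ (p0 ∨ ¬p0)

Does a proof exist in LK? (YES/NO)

Derivation (root first):
[∨R]  ⊢ (p0 ∨ ¬p0)
  [¬R]  ⊢ p0, ¬p0
    [Ax] p0 ⊢ p0

Result: YES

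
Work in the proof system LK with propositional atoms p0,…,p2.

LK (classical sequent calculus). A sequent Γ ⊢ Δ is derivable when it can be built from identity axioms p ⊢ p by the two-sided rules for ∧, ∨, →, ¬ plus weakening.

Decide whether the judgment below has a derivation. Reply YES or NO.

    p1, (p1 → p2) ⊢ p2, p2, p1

Derivation (root first):
[WR] p1, (p1 → p2) ⊢ p2, p2, p1
  [WR] p1, (p1 → p2) ⊢ p2, p2
    [→L] p1, (p1 → p2) ⊢ p2
      [Ax] p1 ⊢ p1
      [Ax] p2 ⊢ p2

Result: YES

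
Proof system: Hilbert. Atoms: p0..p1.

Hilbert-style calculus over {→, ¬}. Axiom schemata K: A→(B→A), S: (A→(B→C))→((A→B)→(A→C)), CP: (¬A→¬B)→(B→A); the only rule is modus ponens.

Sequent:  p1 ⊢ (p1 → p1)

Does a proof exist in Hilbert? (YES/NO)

Derivation trace:
[MP] p1 ⊢ (p1 → p1)
  [MP]  ⊢ ((p1 → p1) → (p1 → p1))
    [S]  ⊢ ((p1 → (p1 → p1)) → ((p1 → p1) → (p1 → p1)))
    [K]  ⊢ (p1 → (p1 → p1))
  [MP] p1 ⊢ (p1 → p1)
    [K]  ⊢ (p1 → (p1 → p1))
    [Hyp] p1 ⊢ p1

Result: YES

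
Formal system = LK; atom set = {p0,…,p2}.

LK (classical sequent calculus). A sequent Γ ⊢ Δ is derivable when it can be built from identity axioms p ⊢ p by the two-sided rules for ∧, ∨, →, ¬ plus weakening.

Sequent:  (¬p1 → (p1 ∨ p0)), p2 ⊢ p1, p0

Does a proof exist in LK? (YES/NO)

Derivation trace:
[WL] (¬p1 → (p1 ∨ p0)), p2 ⊢ p1, p0
  [→L] (¬p1 → (p1 ∨ p0)) ⊢ p1, p0
    [¬R]  ⊢ p1, ¬p1
      [Ax] p1 ⊢ p1
    [∨L] (p1 ∨ p0) ⊢ p1, p0
      [Ax] p1 ⊢ p1
      [Ax] p0 ⊢ p0

Result: YES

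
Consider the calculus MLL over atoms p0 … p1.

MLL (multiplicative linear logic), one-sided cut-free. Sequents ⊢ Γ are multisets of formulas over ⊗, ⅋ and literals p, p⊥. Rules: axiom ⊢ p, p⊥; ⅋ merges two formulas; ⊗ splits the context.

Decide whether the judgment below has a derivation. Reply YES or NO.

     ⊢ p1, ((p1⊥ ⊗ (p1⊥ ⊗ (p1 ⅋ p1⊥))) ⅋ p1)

Proof tree:
[⅋]  ⊢ p1, ((p1⊥ ⊗ (p1⊥ ⊗ (p1 ⅋ p1⊥))) ⅋ p1)
  [⊗]  ⊢ p1, p1, (p1⊥ ⊗ (p1⊥ ⊗ (p1 ⅋ p1⊥)))
    [Ax]  ⊢ p1, p1⊥
    [⊗]  ⊢ p1, (p1⊥ ⊗ (p1 ⅋ p1⊥))
      [Ax]  ⊢ p1, p1⊥
      [⅋]  ⊢ (p1 ⅋ p1⊥)
        [Ax]  ⊢ p1, p1⊥

Result: YES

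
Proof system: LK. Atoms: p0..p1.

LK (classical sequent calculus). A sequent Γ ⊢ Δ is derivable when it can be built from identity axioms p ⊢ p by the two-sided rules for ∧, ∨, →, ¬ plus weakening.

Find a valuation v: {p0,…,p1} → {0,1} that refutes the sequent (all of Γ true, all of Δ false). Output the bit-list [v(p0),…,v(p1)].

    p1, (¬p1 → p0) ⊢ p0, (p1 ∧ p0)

Enumerate valuations to refute Γ ⊢ Δ:
  v=00: Γ:[p1=F, (¬p1 → p0)=F] Δ:[p0=F, (p1 ∧ p0)=F] refutes=False
  v=01: Γ:[p1=T, (¬p1 → p0)=T] Δ:[p0=F, (p1 ∧ p0)=F] refutes=True  ← countermodel

Result: [0, 1]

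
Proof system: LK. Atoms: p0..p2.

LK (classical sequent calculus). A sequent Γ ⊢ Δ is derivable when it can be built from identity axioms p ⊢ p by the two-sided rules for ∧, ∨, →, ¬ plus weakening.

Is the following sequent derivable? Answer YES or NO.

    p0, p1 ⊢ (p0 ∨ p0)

Proof tree:
[WL] p0, p1 ⊢ (p0 ∨ p0)
  [∨R] p0 ⊢ (p0 ∨ p0)
    [WR] p0 ⊢ p0, p0
      [Ax] p0 ⊢ p0

Result: YES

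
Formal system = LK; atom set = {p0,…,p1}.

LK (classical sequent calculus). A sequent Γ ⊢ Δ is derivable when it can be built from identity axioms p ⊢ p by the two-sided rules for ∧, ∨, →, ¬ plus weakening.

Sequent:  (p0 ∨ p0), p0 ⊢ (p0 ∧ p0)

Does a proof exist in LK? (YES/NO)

Proof tree:
[∧R] (p0 ∨ p0), p0 ⊢ (p0 ∧ p0)
  [Ax] p0 ⊢ p0
  [∨L] (p0 ∨ p0) ⊢ p0
    [Ax] p0 ⊢ p0
    [Ax] p0 ⊢ p0

Result: YES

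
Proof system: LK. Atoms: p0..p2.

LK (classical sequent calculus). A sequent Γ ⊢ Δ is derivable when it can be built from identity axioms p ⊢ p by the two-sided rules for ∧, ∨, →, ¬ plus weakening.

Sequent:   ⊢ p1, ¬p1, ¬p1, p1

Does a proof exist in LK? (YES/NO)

Proof tree:
[WR]  ⊢ p1, ¬p1, ¬p1, p1
  [¬R]  ⊢ p1, ¬p1, ¬p1
    [¬R] p1 ⊢ p1, ¬p1
      [WL] p1, p1 ⊢ p1
        [Ax] p1 ⊢ p1

Result: YES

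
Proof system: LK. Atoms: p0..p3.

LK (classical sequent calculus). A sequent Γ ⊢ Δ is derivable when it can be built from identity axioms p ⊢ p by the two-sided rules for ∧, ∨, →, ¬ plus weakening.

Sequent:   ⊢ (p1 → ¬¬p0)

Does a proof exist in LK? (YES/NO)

Truth-table refutation:
  v=0000: Γ:[] Δ:[(p1 → ¬¬p0)=T] refutes=False
  v=0001: Γ:[] Δ:[(p1 → ¬¬p0)=T] refutes=False
  v=0010: Γ:[] Δ:[(p1 → ¬¬p0)=T] refutes=False
  v=0011: Γ:[] Δ:[(p1 → ¬¬p0)=T] refutes=False
  v=0100: Γ:[] Δ:[(p1 → ¬¬p0)=F] refutes=True  ← countermodel

Result: NO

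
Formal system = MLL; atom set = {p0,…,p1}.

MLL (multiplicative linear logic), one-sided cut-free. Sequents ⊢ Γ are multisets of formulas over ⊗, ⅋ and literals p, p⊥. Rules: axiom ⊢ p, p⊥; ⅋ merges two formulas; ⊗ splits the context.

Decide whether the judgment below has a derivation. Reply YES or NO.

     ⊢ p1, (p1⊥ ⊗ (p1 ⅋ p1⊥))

Derivation trace:
[⊗]  ⊢ p1, (p1⊥ ⊗ (p1 ⅋ p1⊥))
  [Ax]  ⊢ p1, p1⊥
  [⅋]  ⊢ (p1 ⅋ p1⊥)
    [Ax]  ⊢ p1, p1⊥

Result: YES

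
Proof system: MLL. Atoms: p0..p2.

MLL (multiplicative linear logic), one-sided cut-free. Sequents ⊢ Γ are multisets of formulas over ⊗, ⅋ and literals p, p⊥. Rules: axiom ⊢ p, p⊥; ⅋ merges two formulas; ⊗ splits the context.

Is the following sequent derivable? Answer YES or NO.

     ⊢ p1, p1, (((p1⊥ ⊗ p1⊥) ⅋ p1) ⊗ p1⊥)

Derivation trace:
[⊗]  ⊢ p1, p1, (((p1⊥ ⊗ p1⊥) ⅋ p1) ⊗ p1⊥)
  [⅋]  ⊢ p1, ((p1⊥ ⊗ p1⊥) ⅋ p1)
    [⊗]  ⊢ p1, p1, (p1⊥ ⊗ p1⊥)
      [Ax]  ⊢ p1, p1⊥
      [Ax]  ⊢ p1, p1⊥
  [Ax]  ⊢ p1, p1⊥

Result: YES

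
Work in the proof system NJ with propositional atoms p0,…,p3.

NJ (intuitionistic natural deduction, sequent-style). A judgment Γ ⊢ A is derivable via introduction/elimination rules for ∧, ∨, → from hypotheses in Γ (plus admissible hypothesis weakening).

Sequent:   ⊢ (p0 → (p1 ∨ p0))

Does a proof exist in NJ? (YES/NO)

Derivation (root first):
[→I]  ⊢ (p0 → (p1 ∨ p0))
  [∨I₂] p0 ⊢ (p1 ∨ p0)
    [Ax] p0 ⊢ p0

Result: YES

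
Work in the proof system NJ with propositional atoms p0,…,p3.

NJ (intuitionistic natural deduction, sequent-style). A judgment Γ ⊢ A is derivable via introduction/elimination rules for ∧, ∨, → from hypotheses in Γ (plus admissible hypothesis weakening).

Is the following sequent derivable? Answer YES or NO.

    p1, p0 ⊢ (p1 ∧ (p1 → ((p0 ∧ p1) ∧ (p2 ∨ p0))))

Proof tree:
[∧I] p1, p0 ⊢ (p1 ∧ (p1 → ((p0 ∧ p1) ∧ (p2 ∨ p0))))
  [Ax] p1 ⊢ p1
  [→I] p0 ⊢ (p1 → ((p0 ∧ p1) ∧ (p2 ∨ p0)))
    [∧I] p1, p0 ⊢ ((p0 ∧ p1) ∧ (p2 ∨ p0))
      [∧I] p1, p0 ⊢ (p0 ∧ p1)
        [Ax] p0 ⊢ p0
        [Ax] p1 ⊢ p1
      [∨I₂] p0 ⊢ (p2 ∨ p0)
        [Ax] p0 ⊢ p0

Result: YES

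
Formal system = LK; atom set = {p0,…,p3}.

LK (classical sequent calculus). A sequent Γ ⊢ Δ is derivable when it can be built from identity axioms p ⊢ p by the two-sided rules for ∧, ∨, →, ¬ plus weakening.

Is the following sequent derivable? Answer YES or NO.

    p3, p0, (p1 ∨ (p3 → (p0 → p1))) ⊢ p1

Derivation (root first):
[∨L] p3, p0, (p1 ∨ (p3 → (p0 → p1))) ⊢ p1
  [Ax] p1 ⊢ p1
  [→L] p3, p0, (p3 → (p0 → p1)) ⊢ p1
    [Ax] p3 ⊢ p3
    [→L] p0, (p0 → p1) ⊢ p1
      [Ax] p0 ⊢ p0
      [Ax] p1 ⊢ p1

Result: YES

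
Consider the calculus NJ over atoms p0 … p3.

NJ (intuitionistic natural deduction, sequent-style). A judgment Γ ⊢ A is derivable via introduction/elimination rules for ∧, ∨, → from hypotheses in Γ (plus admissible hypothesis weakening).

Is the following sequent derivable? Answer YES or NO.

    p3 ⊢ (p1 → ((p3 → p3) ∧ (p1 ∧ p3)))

Derivation trace:
[→I] p3 ⊢ (p1 → ((p3 → p3) ∧ (p1 ∧ p3)))
  [∧I] p1, p3 ⊢ ((p3 → p3) ∧ (p1 ∧ p3))
    [→I]  ⊢ (p3 → p3)
      [Ax] p3 ⊢ p3
    [∧I] p1, p3 ⊢ (p1 ∧ p3)
      [Ax] p1 ⊢ p1
      [Ax] p3 ⊢ p3

Result: YES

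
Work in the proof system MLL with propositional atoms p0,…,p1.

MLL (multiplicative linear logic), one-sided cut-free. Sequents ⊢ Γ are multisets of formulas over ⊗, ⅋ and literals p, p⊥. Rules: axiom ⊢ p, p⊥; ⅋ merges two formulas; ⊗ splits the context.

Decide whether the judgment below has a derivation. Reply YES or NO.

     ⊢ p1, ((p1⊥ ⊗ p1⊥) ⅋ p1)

Derivation trace:
[⅋]  ⊢ p1, ((p1⊥ ⊗ p1⊥) ⅋ p1)
  [⊗]  ⊢ p1, p1, (p1⊥ ⊗ p1⊥)
    [Ax]  ⊢ p1, p1⊥
    [Ax]  ⊢ p1, p1⊥

Result: YES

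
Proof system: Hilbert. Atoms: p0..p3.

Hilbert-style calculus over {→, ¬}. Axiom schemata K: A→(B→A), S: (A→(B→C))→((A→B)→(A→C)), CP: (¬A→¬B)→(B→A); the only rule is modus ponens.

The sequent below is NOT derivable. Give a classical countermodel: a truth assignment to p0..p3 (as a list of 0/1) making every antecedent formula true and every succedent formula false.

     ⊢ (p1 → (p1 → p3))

Enumerate valuations to refute Γ ⊢ Δ:
  v=0000: Γ:[] Δ:[(p1 → (p1 → p3))=T] refutes=False
  v=0001: Γ:[] Δ:[(p1 → (p1 → p3))=T] refutes=False
  v=0010: Γ:[] Δ:[(p1 → (p1 → p3))=T] refutes=False
  v=0011: Γ:[] Δ:[(p1 → (p1 → p3))=T] refutes=False
  v=0100: Γ:[] Δ:[(p1 → (p1 → p3))=F] refutes=True  ← countermodel

Result: [0, 1, 0, 0]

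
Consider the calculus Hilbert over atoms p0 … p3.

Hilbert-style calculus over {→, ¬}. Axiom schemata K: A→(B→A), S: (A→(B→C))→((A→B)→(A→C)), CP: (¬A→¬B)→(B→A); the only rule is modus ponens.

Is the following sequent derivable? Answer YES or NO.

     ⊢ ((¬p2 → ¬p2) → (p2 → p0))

Search for a countermodel by truth-table:
  v=0000: Γ:[] Δ:[((¬p2 → ¬p2) → (p2 → p0))=T] refutes=False
  v=0001: Γ:[] Δ:[((¬p2 → ¬p2) → (p2 → p0))=T] refutes=False
  v=0010: Γ:[] Δ:[((¬p2 → ¬p2) → (p2 → p0))=F] refutes=True  ← countermodel

Result: NO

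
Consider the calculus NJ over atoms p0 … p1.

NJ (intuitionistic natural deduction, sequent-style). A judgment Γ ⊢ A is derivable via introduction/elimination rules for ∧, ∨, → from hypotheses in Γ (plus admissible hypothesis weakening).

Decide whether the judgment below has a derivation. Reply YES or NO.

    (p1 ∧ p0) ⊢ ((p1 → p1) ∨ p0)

Derivation (root first):
[∨I₁] (p1 ∧ p0) ⊢ ((p1 → p1) ∨ p0)
  [Wk] (p1 ∧ p0) ⊢ (p1 → p1)
    [→I]  ⊢ (p1 → p1)
      [Ax] p1 ⊢ p1

Result: YES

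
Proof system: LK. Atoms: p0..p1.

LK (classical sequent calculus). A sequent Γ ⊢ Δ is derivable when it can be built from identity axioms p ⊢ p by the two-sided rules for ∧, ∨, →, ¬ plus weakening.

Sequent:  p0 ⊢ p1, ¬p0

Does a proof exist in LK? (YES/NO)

Enumerate valuations to refute Γ ⊢ Δ:
  v=00: Γ:[p0=F] Δ:[p1=F, ¬p0=T] refutes=False
  v=01: Γ:[p0=F] Δ:[p1=T, ¬p0=T] refutes=False
  v=10: Γ:[p0=T] Δ:[p1=F, ¬p0=F] refutes=True  ← countermodel

Result: NO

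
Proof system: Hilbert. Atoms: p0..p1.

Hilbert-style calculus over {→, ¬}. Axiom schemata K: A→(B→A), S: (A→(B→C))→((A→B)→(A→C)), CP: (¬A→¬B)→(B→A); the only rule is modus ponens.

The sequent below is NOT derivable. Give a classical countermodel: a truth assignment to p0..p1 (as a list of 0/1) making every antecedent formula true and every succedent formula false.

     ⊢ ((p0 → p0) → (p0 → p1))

Enumerate valuations to refute Γ ⊢ Δ:
  v=00: Γ:[] Δ:[((p0 → p0) → (p0 → p1))=T] refutes=False
  v=01: Γ:[] Δ:[((p0 → p0) → (p0 → p1))=T] refutes=False
  v=10: Γ:[] Δ:[((p0 → p0) → (p0 → p1))=F] refutes=True  ← countermodel

Result: [1, 0]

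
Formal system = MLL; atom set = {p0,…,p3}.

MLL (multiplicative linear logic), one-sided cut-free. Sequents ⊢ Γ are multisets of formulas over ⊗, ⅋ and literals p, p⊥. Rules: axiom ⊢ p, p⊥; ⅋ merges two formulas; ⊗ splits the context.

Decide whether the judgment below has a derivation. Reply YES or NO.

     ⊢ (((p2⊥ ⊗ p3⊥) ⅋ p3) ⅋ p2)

Proof tree:
[⅋]  ⊢ (((p2⊥ ⊗ p3⊥) ⅋ p3) ⅋ p2)
  [⅋]  ⊢ p2, ((p2⊥ ⊗ p3⊥) ⅋ p3)
    [⊗]  ⊢ p2, p3, (p2⊥ ⊗ p3⊥)
      [Ax]  ⊢ p2, p2⊥
      [Ax]  ⊢ p3, p3⊥

Result: YES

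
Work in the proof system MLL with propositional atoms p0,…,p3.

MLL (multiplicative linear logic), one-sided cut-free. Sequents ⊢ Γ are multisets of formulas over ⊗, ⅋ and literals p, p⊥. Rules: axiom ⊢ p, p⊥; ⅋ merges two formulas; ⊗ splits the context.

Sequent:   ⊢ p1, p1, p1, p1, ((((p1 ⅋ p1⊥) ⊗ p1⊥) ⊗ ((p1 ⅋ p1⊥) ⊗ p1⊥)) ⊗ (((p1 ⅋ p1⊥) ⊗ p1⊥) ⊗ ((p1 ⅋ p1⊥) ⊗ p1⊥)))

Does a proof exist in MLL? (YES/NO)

Derivation (root first):
[⊗]  ⊢ p1, p1, p1, p1, ((((p1 ⅋ p1⊥) ⊗ p1⊥) ⊗ ((p1 ⅋ p1⊥) ⊗ p1⊥)) ⊗ (((p1 ⅋ p1⊥) ⊗ p1⊥) ⊗ ((p1 ⅋ p1⊥) ⊗ p1⊥)))
  [⊗]  ⊢ p1, p1, (((p1 ⅋ p1⊥) ⊗ p1⊥) ⊗ ((p1 ⅋ p1⊥) ⊗ p1⊥))
    [⊗]  ⊢ p1, ((p1 ⅋ p1⊥) ⊗ p1⊥)
      [⅋]  ⊢ (p1 ⅋ p1⊥)
        [Ax]  ⊢ p1, p1⊥
      [Ax]  ⊢ p1, p1⊥
    [⊗]  ⊢ p1, ((p1 ⅋ p1⊥) ⊗ p1⊥)
      [⅋]  ⊢ (p1 ⅋ p1⊥)
        [Ax]  ⊢ p1, p1⊥
      [Ax]  ⊢ p1, p1⊥
  [⊗]  ⊢ p1, p1, (((p1 ⅋ p1⊥) ⊗ p1⊥) ⊗ ((p1 ⅋ p1⊥) ⊗ p1⊥))
    [⊗]  ⊢ p1, ((p1 ⅋ p1⊥) ⊗ p1⊥)
      [⅋]  ⊢ (p1 ⅋ p1⊥)
        [Ax]  ⊢ p1, p1⊥
      [Ax]  ⊢ p1, p1⊥
    [⊗]  ⊢ p1, ((p1 ⅋ p1⊥) ⊗ p1⊥)
      [⅋]  ⊢ (p1 ⅋ p1⊥)
        [Ax]  ⊢ p1, p1⊥
      [Ax]  ⊢ p1, p1⊥

Result: YES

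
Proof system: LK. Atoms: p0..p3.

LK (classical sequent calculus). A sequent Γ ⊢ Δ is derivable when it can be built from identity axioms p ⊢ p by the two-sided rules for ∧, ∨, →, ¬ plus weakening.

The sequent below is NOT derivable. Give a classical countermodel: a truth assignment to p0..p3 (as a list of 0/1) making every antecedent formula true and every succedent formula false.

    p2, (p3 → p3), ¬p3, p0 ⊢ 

Enumerate valuations to refute Γ ⊢ Δ:
  v=0000: Γ:[p2=F, (p3 → p3)=T, ¬p3=T, p0=F] Δ:[] refutes=False
  v=0001: Γ:[p2=F, (p3 → p3)=T, ¬p3=F, p0=F] Δ:[] refutes=False
  v=0010: Γ:[p2=T, (p3 → p3)=T, ¬p3=T, p0=F] Δ:[] refutes=False
  v=0011: Γ:[p2=T, (p3 → p3)=T, ¬p3=F, p0=F] Δ:[] refutes=False
  v=0100: Γ:[p2=F, (p3 → p3)=T, ¬p3=T, p0=F] Δ:[] refutes=False
  v=0101: Γ:[p2=F, (p3 → p3)=T, ¬p3=F, p0=F] Δ:[] refutes=False
  v=0110: Γ:[p2=T, (p3 → p3)=T, ¬p3=T, p0=F] Δ:[] refutes=False
  v=0111: Γ:[p2=T, (p3 → p3)=T, ¬p3=F, p0=F] Δ:[] refutes=False
  v=1000: Γ:[p2=F, (p3 → p3)=T, ¬p3=T, p0=T] Δ:[] refutes=False
  v=1001: Γ:[p2=F, (p3 → p3)=T, ¬p3=F, p0=T] Δ:[] refutes=False
  v=1010: Γ:[p2=T, (p3 → p3)=T, ¬p3=T, p0=T] Δ:[] refutes=True  ← countermodel

Result: [1, 0, 1, 0]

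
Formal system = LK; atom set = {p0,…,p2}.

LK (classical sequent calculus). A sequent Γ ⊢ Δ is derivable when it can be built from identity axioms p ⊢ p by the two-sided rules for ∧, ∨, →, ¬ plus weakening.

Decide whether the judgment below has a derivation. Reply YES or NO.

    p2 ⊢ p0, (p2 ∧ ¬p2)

Truth-table refutation:
  v=000: Γ:[p2=F] Δ:[p0=F, (p2 ∧ ¬p2)=F] refutes=False
  v=001: Γ:[p2=T] Δ:[p0=F, (p2 ∧ ¬p2)=F] refutes=True  ← countermodel

Result: NO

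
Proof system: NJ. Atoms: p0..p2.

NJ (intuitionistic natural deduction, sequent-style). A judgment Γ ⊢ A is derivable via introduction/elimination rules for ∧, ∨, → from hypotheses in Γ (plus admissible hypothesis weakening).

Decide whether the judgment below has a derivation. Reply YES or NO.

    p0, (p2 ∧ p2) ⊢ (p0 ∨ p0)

Derivation trace:
[∨I₁] p0, (p2 ∧ p2) ⊢ (p0 ∨ p0)
  [Wk] p0, (p2 ∧ p2) ⊢ p0
    [Ax] p0 ⊢ p0

Result: YES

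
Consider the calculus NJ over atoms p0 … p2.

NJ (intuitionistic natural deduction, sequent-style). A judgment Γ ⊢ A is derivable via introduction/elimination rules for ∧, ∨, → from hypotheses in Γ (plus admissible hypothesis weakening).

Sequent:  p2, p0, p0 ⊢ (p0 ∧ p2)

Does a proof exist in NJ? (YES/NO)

Derivation (root first):
[Wk] p2, p0, p0 ⊢ (p0 ∧ p2)
  [∧I] p2, p0 ⊢ (p0 ∧ p2)
    [Ax] p0 ⊢ p0
    [Ax] p2 ⊢ p2

Result: YES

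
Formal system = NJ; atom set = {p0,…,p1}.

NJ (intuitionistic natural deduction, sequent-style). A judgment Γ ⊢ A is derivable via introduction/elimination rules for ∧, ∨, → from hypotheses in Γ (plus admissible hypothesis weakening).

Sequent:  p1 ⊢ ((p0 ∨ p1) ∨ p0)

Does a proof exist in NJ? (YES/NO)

Derivation (root first):
[∨I₁] p1 ⊢ ((p0 ∨ p1) ∨ p0)
  [∨I₂] p1 ⊢ (p0 ∨ p1)
    [Ax] p1 ⊢ p1

Result: YES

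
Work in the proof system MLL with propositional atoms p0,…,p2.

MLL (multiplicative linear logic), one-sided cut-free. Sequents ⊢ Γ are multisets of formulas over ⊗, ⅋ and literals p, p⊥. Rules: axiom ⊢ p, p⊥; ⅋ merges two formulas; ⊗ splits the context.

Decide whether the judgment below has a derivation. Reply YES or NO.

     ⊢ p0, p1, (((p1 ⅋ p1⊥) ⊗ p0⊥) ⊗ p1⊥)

Derivation (root first):
[⊗]  ⊢ p0, p1, (((p1 ⅋ p1⊥) ⊗ p0⊥) ⊗ p1⊥)
  [⊗]  ⊢ p0, ((p1 ⅋ p1⊥) ⊗ p0⊥)
    [⅋]  ⊢ (p1 ⅋ p1⊥)
      [Ax]  ⊢ p1, p1⊥
    [Ax]  ⊢ p0, p0⊥
  [Ax]  ⊢ p1, p1⊥

Result: YES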